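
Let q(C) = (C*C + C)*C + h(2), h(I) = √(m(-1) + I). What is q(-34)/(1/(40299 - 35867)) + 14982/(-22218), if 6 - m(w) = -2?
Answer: -626073381505/3703 + 4432*√10 ≈ -1.6906e+8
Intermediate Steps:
m(w) = 8 (m(w) = 6 - 1*(-2) = 6 + 2 = 8)
h(I) = √(8 + I)
q(C) = √10 + C*(C + C²) (q(C) = (C*C + C)*C + √(8 + 2) = (C² + C)*C + √10 = (C + C²)*C + √10 = C*(C + C²) + √10 = √10 + C*(C + C²))
q(-34)/(1/(40299 - 35867)) + 14982/(-22218) = (√10 + (-34)² + (-34)³)/(1/(40299 - 35867)) + 14982/(-22218) = (√10 + 1156 - 39304)/(1/4432) + 14982*(-1/22218) = (-38148 + √10)/(1/4432) - 2497/3703 = (-38148 + √10)*4432 - 2497/3703 = (-169071936 + 4432*√10) - 2497/3703 = -626073381505/3703 + 4432*√10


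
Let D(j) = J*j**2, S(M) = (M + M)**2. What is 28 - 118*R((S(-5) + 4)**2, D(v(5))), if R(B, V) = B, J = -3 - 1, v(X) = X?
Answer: -1276260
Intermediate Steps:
S(M) = 4*M**2 (S(M) = (2*M)**2 = 4*M**2)
J = -4
D(j) = -4*j**2
28 - 118*R((S(-5) + 4)**2, D(v(5))) = 28 - 118*(4*(-5)**2 + 4)**2 = 28 - 118*(4*25 + 4)**2 = 28 - 118*(100 + 4)**2 = 28 - 118*104**2 = 28 - 118*10816 = 28 - 1276288 = -1276260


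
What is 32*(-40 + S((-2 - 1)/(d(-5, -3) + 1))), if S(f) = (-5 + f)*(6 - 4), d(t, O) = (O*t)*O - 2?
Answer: -36704/23 ≈ -1595.8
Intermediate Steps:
d(t, O) = -2 + t*O**2 (d(t, O) = t*O**2 - 2 = -2 + t*O**2)
S(f) = -10 + 2*f (S(f) = (-5 + f)*2 = -10 + 2*f)
32*(-40 + S((-2 - 1)/(d(-5, -3) + 1))) = 32*(-40 + (-10 + 2*((-2 - 1)/((-2 - 5*(-3)**2) + 1)))) = 32*(-40 + (-10 + 2*(-3/((-2 - 5*9) + 1)))) = 32*(-40 + (-10 + 2*(-3/((-2 - 45) + 1)))) = 32*(-40 + (-10 + 2*(-3/(-47 + 1)))) = 32*(-40 + (-10 + 2*(-3/(-46)))) = 32*(-40 + (-10 + 2*(-3*(-1/46)))) = 32*(-40 + (-10 + 2*(3/46))) = 32*(-40 + (-10 + 3/23)) = 32*(-40 - 227/23) = 32*(-1147/23) = -36704/23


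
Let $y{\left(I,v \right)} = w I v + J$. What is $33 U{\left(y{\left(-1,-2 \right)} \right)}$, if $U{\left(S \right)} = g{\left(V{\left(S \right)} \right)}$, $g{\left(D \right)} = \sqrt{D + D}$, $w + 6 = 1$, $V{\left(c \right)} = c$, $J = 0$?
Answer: $66 i \sqrt{5} \approx 147.58 i$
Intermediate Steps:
$w = -5$ ($w = -6 + 1 = -5$)
$g{\left(D \right)} = \sqrt{2} \sqrt{D}$ ($g{\left(D \right)} = \sqrt{2 D} = \sqrt{2} \sqrt{D}$)
$y{\left(I,v \right)} = - 5 I v$ ($y{\left(I,v \right)} = - 5 I v + 0 = - 5 I v$)
$U{\left(S \right)} = \sqrt{2} \sqrt{S}$
$33 U{\left(y{\left(-1,-2 \right)} \right)} = 33 \sqrt{2} \sqrt{\left(-5\right) \left(-1\right) \left(-2\right)} = 33 \sqrt{2} \sqrt{-10} = 33 \sqrt{2} i \sqrt{10} = 33 \cdot 2 i \sqrt{5} = 66 i \sqrt{5}$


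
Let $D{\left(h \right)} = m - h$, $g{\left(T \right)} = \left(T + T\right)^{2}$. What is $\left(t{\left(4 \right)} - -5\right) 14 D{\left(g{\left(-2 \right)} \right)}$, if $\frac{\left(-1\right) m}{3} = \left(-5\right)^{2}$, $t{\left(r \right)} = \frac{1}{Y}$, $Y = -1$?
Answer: $-5096$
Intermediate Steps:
$t{\left(r \right)} = -1$ ($t{\left(r \right)} = \frac{1}{-1} = -1$)
$g{\left(T \right)} = 4 T^{2}$ ($g{\left(T \right)} = \left(2 T\right)^{2} = 4 T^{2}$)
$m = -75$ ($m = - 3 \left(-5\right)^{2} = \left(-3\right) 25 = -75$)
$D{\left(h \right)} = -75 - h$
$\left(t{\left(4 \right)} - -5\right) 14 D{\left(g{\left(-2 \right)} \right)} = \left(-1 - -5\right) 14 \left(-75 - 4 \left(-2\right)^{2}\right) = \left(-1 + 5\right) 14 \left(-75 - 4 \cdot 4\right) = 4 \cdot 14 \left(-75 - 16\right) = 56 \left(-75 - 16\right) = 56 \left(-91\right) = -5096$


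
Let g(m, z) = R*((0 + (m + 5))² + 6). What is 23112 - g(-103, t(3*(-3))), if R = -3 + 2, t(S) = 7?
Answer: 32722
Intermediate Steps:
R = -1
g(m, z) = -6 - (5 + m)² (g(m, z) = -((0 + (m + 5))² + 6) = -((0 + (5 + m))² + 6) = -((5 + m)² + 6) = -(6 + (5 + m)²) = -6 - (5 + m)²)
23112 - g(-103, t(3*(-3))) = 23112 - (-6 - (5 - 103)²) = 23112 - (-6 - 1*(-98)²) = 23112 - (-6 - 1*9604) = 23112 - (-6 - 9604) = 23112 - 1*(-9610) = 23112 + 9610 = 32722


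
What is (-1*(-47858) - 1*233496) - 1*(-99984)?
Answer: -85654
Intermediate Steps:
(-1*(-47858) - 1*233496) - 1*(-99984) = (47858 - 233496) + 99984 = -185638 + 99984 = -85654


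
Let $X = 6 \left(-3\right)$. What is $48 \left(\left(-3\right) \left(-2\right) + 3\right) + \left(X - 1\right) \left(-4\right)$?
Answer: $508$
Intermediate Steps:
$X = -18$
$48 \left(\left(-3\right) \left(-2\right) + 3\right) + \left(X - 1\right) \left(-4\right) = 48 \left(\left(-3\right) \left(-2\right) + 3\right) + \left(-18 - 1\right) \left(-4\right) = 48 \left(6 + 3\right) - -76 = 48 \cdot 9 + 76 = 432 + 76 = 508$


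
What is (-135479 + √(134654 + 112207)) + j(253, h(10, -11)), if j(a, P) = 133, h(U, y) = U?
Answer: -135346 + 3*√27429 ≈ -1.3485e+5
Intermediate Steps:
(-135479 + √(134654 + 112207)) + j(253, h(10, -11)) = (-135479 + √(134654 + 112207)) + 133 = (-135479 + √246861) + 133 = (-135479 + 3*√27429) + 133 = -135346 + 3*√27429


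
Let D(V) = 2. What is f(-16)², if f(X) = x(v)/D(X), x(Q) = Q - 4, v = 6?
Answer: 1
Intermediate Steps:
x(Q) = -4 + Q
f(X) = 1 (f(X) = (-4 + 6)/2 = 2*(½) = 1)
f(-16)² = 1² = 1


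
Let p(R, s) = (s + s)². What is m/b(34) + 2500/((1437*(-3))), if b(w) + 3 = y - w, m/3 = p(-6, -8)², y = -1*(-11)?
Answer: -423821044/56043 ≈ -7562.4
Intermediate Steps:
y = 11
p(R, s) = 4*s² (p(R, s) = (2*s)² = 4*s²)
m = 196608 (m = 3*(4*(-8)²)² = 3*(4*64)² = 3*256² = 3*65536 = 196608)
b(w) = 8 - w (b(w) = -3 + (11 - w) = 8 - w)
m/b(34) + 2500/((1437*(-3))) = 196608/(8 - 1*34) + 2500/((1437*(-3))) = 196608/(8 - 34) + 2500/(-4311) = 196608/(-26) + 2500*(-1/4311) = 196608*(-1/26) - 2500/4311 = -98304/13 - 2500/4311 = -423821044/56043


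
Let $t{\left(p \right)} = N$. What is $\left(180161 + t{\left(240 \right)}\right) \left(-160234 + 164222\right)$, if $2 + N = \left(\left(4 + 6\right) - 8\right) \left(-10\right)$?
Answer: $718394332$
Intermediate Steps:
$N = -22$ ($N = -2 + \left(\left(4 + 6\right) - 8\right) \left(-10\right) = -2 + \left(10 - 8\right) \left(-10\right) = -2 + 2 \left(-10\right) = -2 - 20 = -22$)
$t{\left(p \right)} = -22$
$\left(180161 + t{\left(240 \right)}\right) \left(-160234 + 164222\right) = \left(180161 - 22\right) \left(-160234 + 164222\right) = 180139 \cdot 3988 = 718394332$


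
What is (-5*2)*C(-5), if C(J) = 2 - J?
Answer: -70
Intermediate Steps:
(-5*2)*C(-5) = (-5*2)*(2 - 1*(-5)) = -10*(2 + 5) = -10*7 = -70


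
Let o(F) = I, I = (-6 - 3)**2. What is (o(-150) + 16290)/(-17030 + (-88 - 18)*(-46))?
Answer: -16371/12154 ≈ -1.3470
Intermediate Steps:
I = 81 (I = (-9)**2 = 81)
o(F) = 81
(o(-150) + 16290)/(-17030 + (-88 - 18)*(-46)) = (81 + 16290)/(-17030 + (-88 - 18)*(-46)) = 16371/(-17030 - 106*(-46)) = 16371/(-17030 + 4876) = 16371/(-12154) = 16371*(-1/12154) = -16371/12154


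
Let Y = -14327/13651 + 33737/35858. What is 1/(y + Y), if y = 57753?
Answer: 489497558/28269899273395 ≈ 1.7315e-5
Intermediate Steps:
Y = -53193779/489497558 (Y = -14327*1/13651 + 33737*(1/35858) = -14327/13651 + 33737/35858 = -53193779/489497558 ≈ -0.10867)
1/(y + Y) = 1/(57753 - 53193779/489497558) = 1/(28269899273395/489497558) = 489497558/28269899273395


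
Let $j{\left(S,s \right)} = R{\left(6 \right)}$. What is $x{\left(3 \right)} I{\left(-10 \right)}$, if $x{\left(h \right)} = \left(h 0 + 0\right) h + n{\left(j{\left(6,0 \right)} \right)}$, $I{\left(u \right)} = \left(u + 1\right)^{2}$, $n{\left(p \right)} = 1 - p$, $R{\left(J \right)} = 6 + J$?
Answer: $-891$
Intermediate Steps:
$j{\left(S,s \right)} = 12$ ($j{\left(S,s \right)} = 6 + 6 = 12$)
$I{\left(u \right)} = \left(1 + u\right)^{2}$
$x{\left(h \right)} = -11$ ($x{\left(h \right)} = \left(h 0 + 0\right) h + \left(1 - 12\right) = \left(0 + 0\right) h + \left(1 - 12\right) = 0 h - 11 = 0 - 11 = -11$)
$x{\left(3 \right)} I{\left(-10 \right)} = - 11 \left(1 - 10\right)^{2} = - 11 \left(-9\right)^{2} = \left(-11\right) 81 = -891$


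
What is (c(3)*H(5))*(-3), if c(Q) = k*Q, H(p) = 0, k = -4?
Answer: 0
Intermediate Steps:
c(Q) = -4*Q
(c(3)*H(5))*(-3) = (-4*3*0)*(-3) = -12*0*(-3) = 0*(-3) = 0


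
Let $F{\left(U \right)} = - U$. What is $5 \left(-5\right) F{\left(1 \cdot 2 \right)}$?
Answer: $50$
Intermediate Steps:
$5 \left(-5\right) F{\left(1 \cdot 2 \right)} = 5 \left(-5\right) \left(- 1 \cdot 2\right) = - 25 \left(\left(-1\right) 2\right) = \left(-25\right) \left(-2\right) = 50$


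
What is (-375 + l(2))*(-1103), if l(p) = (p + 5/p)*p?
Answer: 403698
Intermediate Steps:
l(p) = p*(p + 5/p)
(-375 + l(2))*(-1103) = (-375 + (5 + 2²))*(-1103) = (-375 + (5 + 4))*(-1103) = (-375 + 9)*(-1103) = -366*(-1103) = 403698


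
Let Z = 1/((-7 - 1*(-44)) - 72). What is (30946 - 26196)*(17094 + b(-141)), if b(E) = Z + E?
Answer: 563686300/7 ≈ 8.0527e+7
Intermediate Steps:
Z = -1/35 (Z = 1/((-7 + 44) - 72) = 1/(37 - 72) = 1/(-35) = -1/35 ≈ -0.028571)
b(E) = -1/35 + E
(30946 - 26196)*(17094 + b(-141)) = (30946 - 26196)*(17094 + (-1/35 - 141)) = 4750*(17094 - 4936/35) = 4750*(593354/35) = 563686300/7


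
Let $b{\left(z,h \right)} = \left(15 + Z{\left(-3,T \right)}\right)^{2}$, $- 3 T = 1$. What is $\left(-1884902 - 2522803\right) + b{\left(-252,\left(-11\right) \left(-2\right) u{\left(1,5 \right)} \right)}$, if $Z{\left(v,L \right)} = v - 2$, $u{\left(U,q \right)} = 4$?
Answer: $-4407605$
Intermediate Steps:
$T = - \frac{1}{3}$ ($T = \left(- \frac{1}{3}\right) 1 = - \frac{1}{3} \approx -0.33333$)
$Z{\left(v,L \right)} = -2 + v$ ($Z{\left(v,L \right)} = v - 2 = -2 + v$)
$b{\left(z,h \right)} = 100$ ($b{\left(z,h \right)} = \left(15 - 5\right)^{2} = 10^{2} = 100$)
$\left(-1884902 - 2522803\right) + b{\left(-252,\left(-11\right) \left(-2\right) u{\left(1,5 \right)} \right)} = \left(-1884902 - 2522803\right) + 100 = -4407705 + 100 = -4407605$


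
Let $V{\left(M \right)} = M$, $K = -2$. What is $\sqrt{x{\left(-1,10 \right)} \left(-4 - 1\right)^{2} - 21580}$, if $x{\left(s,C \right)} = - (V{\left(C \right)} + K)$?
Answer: $66 i \sqrt{5} \approx 147.58 i$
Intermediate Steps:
$x{\left(s,C \right)} = 2 - C$ ($x{\left(s,C \right)} = - (C - 2) = - (-2 + C) = 2 - C$)
$\sqrt{x{\left(-1,10 \right)} \left(-4 - 1\right)^{2} - 21580} = \sqrt{\left(2 - 10\right) \left(-4 - 1\right)^{2} - 21580} = \sqrt{\left(2 - 10\right) \left(-5\right)^{2} - 21580} = \sqrt{\left(-8\right) 25 - 21580} = \sqrt{-200 - 21580} = \sqrt{-21780} = 66 i \sqrt{5}$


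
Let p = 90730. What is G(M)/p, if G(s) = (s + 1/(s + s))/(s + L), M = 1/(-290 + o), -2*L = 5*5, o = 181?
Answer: 3961/82473570 ≈ 4.8027e-5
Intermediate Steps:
L = -25/2 (L = -5*5/2 = -½*25 = -25/2 ≈ -12.500)
M = -1/109 (M = 1/(-290 + 181) = 1/(-109) = -1/109 ≈ -0.0091743)
G(s) = (s + 1/(2*s))/(-25/2 + s) (G(s) = (s + 1/(s + s))/(s - 25/2) = (s + 1/(2*s))/(-25/2 + s))
G(M)/p = ((1 + 2*(-1/109)²)/((-1/109)*(-25 + 2*(-1/109))))/90730 = -109*(1 + 2*(1/11881))/(-25 - 2/109)*(1/90730) = -109*(1 + 2/11881)/(-2727/109)*(1/90730) = -109*(-109/2727)*11883/11881*(1/90730) = (3961/909)*(1/90730) = 3961/82473570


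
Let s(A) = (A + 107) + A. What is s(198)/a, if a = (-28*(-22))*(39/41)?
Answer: 20623/24024 ≈ 0.85843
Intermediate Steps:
s(A) = 107 + 2*A (s(A) = (107 + A) + A = 107 + 2*A)
a = 24024/41 (a = 616*(39*(1/41)) = 616*(39/41) = 24024/41 ≈ 585.95)
s(198)/a = (107 + 2*198)/(24024/41) = (107 + 396)*(41/24024) = 503*(41/24024) = 20623/24024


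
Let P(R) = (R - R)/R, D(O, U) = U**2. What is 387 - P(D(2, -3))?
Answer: 387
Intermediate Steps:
P(R) = 0 (P(R) = 0/R = 0)
387 - P(D(2, -3)) = 387 - 1*0 = 387 + 0 = 387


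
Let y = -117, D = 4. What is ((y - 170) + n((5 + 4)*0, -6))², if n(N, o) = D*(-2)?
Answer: 87025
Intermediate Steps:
n(N, o) = -8 (n(N, o) = 4*(-2) = -8)
((y - 170) + n((5 + 4)*0, -6))² = ((-117 - 170) - 8)² = (-287 - 8)² = (-295)² = 87025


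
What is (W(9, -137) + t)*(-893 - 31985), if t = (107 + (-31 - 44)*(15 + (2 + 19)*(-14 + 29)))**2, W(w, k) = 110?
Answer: -19966071584802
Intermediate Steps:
t = 607277449 (t = (107 - 75*(15 + 21*15))**2 = (107 - 75*(15 + 315))**2 = (107 - 75*330)**2 = (107 - 24750)**2 = (-24643)**2 = 607277449)
(W(9, -137) + t)*(-893 - 31985) = (110 + 607277449)*(-893 - 31985) = 607277559*(-32878) = -19966071584802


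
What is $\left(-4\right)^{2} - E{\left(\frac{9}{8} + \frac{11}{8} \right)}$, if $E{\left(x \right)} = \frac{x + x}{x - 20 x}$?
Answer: $\frac{306}{19} \approx 16.105$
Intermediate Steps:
$E{\left(x \right)} = - \frac{2}{19}$ ($E{\left(x \right)} = \frac{2 x}{\left(-19\right) x} = 2 x \left(- \frac{1}{19 x}\right) = - \frac{2}{19}$)
$\left(-4\right)^{2} - E{\left(\frac{9}{8} + \frac{11}{8} \right)} = \left(-4\right)^{2} - - \frac{2}{19} = 16 + \frac{2}{19} = \frac{306}{19}$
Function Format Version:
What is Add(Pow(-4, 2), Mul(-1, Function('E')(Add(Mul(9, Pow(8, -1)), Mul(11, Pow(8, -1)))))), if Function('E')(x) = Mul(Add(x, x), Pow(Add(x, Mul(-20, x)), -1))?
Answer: Rational(306, 19) ≈ 16.105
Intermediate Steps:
Function('E')(x) = Rational(-2, 19) (Function('E')(x) = Mul(Mul(2, x), Pow(Mul(-19, x), -1)) = Mul(Mul(2, x), Mul(Rational(-1, 19), Pow(x, -1))) = Rational(-2, 19))
Add(Pow(-4, 2), Mul(-1, Function('E')(Add(Mul(9, Pow(8, -1)), Mul(11, Pow(8, -1)))))) = Add(Pow(-4, 2), Mul(-1, Rational(-2, 19))) = Add(16, Rational(2, 19)) = Rational(306, 19)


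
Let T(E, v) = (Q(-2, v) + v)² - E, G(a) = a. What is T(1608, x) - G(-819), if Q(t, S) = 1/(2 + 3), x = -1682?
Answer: 70691556/25 ≈ 2.8277e+6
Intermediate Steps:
Q(t, S) = ⅕ (Q(t, S) = 1/5 = ⅕)
T(E, v) = (⅕ + v)² - E
T(1608, x) - G(-819) = (-1*1608 + (1 + 5*(-1682))²/25) - 1*(-819) = (-1608 + (1 - 8410)²/25) + 819 = (-1608 + (1/25)*(-8409)²) + 819 = (-1608 + (1/25)*70711281) + 819 = (-1608 + 70711281/25) + 819 = 70671081/25 + 819 = 70691556/25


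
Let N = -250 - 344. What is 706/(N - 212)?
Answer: -353/403 ≈ -0.87593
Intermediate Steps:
N = -594
706/(N - 212) = 706/(-594 - 212) = 706/(-806) = 706*(-1/806) = -353/403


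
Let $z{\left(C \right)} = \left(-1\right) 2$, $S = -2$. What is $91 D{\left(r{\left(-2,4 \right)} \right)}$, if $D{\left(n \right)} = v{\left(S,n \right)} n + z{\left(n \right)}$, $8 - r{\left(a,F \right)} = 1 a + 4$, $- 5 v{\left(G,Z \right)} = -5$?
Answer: $364$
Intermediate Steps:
$v{\left(G,Z \right)} = 1$ ($v{\left(G,Z \right)} = \left(- \frac{1}{5}\right) \left(-5\right) = 1$)
$z{\left(C \right)} = -2$
$r{\left(a,F \right)} = 4 - a$ ($r{\left(a,F \right)} = 8 - \left(1 a + 4\right) = 8 - \left(a + 4\right) = 8 - \left(4 + a\right) = 4 - a$)
$D{\left(n \right)} = -2 + n$ ($D{\left(n \right)} = 1 n - 2 = n - 2 = -2 + n$)
$91 D{\left(r{\left(-2,4 \right)} \right)} = 91 \left(-2 + \left(4 - -2\right)\right) = 91 \left(-2 + \left(4 + 2\right)\right) = 91 \left(-2 + 6\right) = 91 \cdot 4 = 364$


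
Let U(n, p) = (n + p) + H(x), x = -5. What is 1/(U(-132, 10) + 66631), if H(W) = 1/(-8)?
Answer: 8/532071 ≈ 1.5036e-5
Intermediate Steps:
H(W) = -⅛
U(n, p) = -⅛ + n + p (U(n, p) = (n + p) - ⅛ = -⅛ + n + p)
1/(U(-132, 10) + 66631) = 1/((-⅛ - 132 + 10) + 66631) = 1/(-977/8 + 66631) = 1/(532071/8) = 8/532071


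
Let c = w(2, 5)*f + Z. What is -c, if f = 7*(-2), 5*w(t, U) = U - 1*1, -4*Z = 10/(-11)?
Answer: 1207/110 ≈ 10.973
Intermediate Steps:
Z = 5/22 (Z = -5/(2*(-11)) = -5*(-1)/(2*11) = -¼*(-10/11) = 5/22 ≈ 0.22727)
w(t, U) = -⅕ + U/5 (w(t, U) = (U - 1*1)/5 = (U - 1)/5 = (-1 + U)/5 = -⅕ + U/5)
f = -14
c = -1207/110 (c = (-⅕ + (⅕)*5)*(-14) + 5/22 = (-⅕ + 1)*(-14) + 5/22 = (⅘)*(-14) + 5/22 = -56/5 + 5/22 = -1207/110 ≈ -10.973)
-c = -1*(-1207/110) = 1207/110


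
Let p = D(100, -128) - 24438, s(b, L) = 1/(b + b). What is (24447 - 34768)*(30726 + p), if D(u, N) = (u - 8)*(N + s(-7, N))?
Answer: 396966302/7 ≈ 5.6709e+7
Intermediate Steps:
s(b, L) = 1/(2*b)
D(u, N) = (-8 + u)*(-1/14 + N) (D(u, N) = (u - 8)*(N + (½)/(-7)) = (-8 + u)*(N + (½)*(-⅐)) = (-8 + u)*(N - 1/14) = (-8 + u)*(-1/14 + N))
p = -253544/7 (p = (4/7 - 8*(-128) - 1/14*100 - 128*100) - 24438 = (4/7 + 1024 - 50/7 - 12800) - 24438 = -82478/7 - 24438 = -253544/7 ≈ -36221.)
(24447 - 34768)*(30726 + p) = (24447 - 34768)*(30726 - 253544/7) = -10321*(-38462/7) = 396966302/7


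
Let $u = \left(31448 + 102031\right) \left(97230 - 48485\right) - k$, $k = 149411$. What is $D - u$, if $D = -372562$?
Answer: $-6506657006$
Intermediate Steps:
$u = 6506284444$ ($u = \left(31448 + 102031\right) \left(97230 - 48485\right) - 149411 = 133479 \cdot 48745 - 149411 = 6506433855 - 149411 = 6506284444$)
$D - u = -372562 - 6506284444 = -6506657006$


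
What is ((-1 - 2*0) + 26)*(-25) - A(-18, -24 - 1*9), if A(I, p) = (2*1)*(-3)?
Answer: -619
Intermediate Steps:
A(I, p) = -6 (A(I, p) = 2*(-3) = -6)
((-1 - 2*0) + 26)*(-25) - A(-18, -24 - 1*9) = ((-1 - 2*0) + 26)*(-25) - 1*(-6) = ((-1 + 0) + 26)*(-25) + 6 = (-1 + 26)*(-25) + 6 = 25*(-25) + 6 = -625 + 6 = -619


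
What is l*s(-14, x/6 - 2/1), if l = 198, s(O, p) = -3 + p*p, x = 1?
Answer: 143/2 ≈ 71.500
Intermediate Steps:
s(O, p) = -3 + p**2
l*s(-14, x/6 - 2/1) = 198*(-3 + (1/6 - 2/1)**2) = 198*(-3 + (1*(1/6) - 2*1)**2) = 198*(-3 + (1/6 - 2)**2) = 198*(-3 + (-11/6)**2) = 198*(-3 + 121/36) = 198*(13/36) = 143/2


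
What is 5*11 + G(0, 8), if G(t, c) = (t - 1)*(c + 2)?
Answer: 45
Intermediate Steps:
G(t, c) = (-1 + t)*(2 + c)
5*11 + G(0, 8) = 5*11 + (-2 - 1*8 + 2*0 + 8*0) = 55 + (-2 - 8 + 0 + 0) = 55 - 10 = 45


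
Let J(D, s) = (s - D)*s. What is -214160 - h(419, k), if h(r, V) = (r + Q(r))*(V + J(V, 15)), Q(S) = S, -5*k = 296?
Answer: -5486222/5 ≈ -1.0972e+6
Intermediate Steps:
k = -296/5 (k = -⅕*296 = -296/5 ≈ -59.200)
J(D, s) = s*(s - D)
h(r, V) = 2*r*(225 - 14*V) (h(r, V) = (r + r)*(V + 15*(15 - V)) = (2*r)*(V + (225 - 15*V)) = (2*r)*(225 - 14*V) = 2*r*(225 - 14*V))
-214160 - h(419, k) = -214160 - 2*419*(225 - 14*(-296/5)) = -214160 - 2*419*(225 + 4144/5) = -214160 - 2*419*5269/5 = -214160 - 1*4415422/5 = -214160 - 4415422/5 = -5486222/5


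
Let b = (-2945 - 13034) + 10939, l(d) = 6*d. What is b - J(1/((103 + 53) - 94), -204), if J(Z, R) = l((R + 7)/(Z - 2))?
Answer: -231068/41 ≈ -5635.8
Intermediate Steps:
J(Z, R) = 6*(7 + R)/(-2 + Z) (J(Z, R) = 6*((R + 7)/(Z - 2)) = 6*((7 + R)/(-2 + Z)) = 6*(7 + R)/(-2 + Z))
b = -5040 (b = -15979 + 10939 = -5040)
b - J(1/((103 + 53) - 94), -204) = -5040 - 6*(7 - 204)/(-2 + 1/((103 + 53) - 94)) = -5040 - 6*(-197)/(-2 + 1/(156 - 94)) = -5040 - 6*(-197)/(-2 + 1/62) = -5040 - 6*(-197)/(-123/62) = -5040 - 6*(-62)*(-197)/123 = -5040 - 1*24428/41 = -5040 - 24428/41 = -231068/41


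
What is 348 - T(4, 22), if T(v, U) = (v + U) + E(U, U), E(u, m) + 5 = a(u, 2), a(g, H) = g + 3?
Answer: 302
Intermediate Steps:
a(g, H) = 3 + g
E(u, m) = -2 + u (E(u, m) = -5 + (3 + u) = -2 + u)
T(v, U) = -2 + v + 2*U (T(v, U) = (v + U) + (-2 + U) = (U + v) + (-2 + U) = -2 + v + 2*U)
348 - T(4, 22) = 348 - (-2 + 4 + 2*22) = 348 - (-2 + 4 + 44) = 348 - 1*46 = 348 - 46 = 302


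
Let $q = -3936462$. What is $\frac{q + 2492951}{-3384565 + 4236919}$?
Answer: $- \frac{1443511}{852354} \approx -1.6936$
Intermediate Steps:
$\frac{q + 2492951}{-3384565 + 4236919} = \frac{-3936462 + 2492951}{-3384565 + 4236919} = - \frac{1443511}{852354}$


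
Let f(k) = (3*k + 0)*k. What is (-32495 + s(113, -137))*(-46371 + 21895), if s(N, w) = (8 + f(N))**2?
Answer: -35930932723480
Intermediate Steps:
f(k) = 3*k**2 (f(k) = (3*k)*k = 3*k**2)
s(N, w) = (8 + 3*N**2)**2
(-32495 + s(113, -137))*(-46371 + 21895) = (-32495 + (8 + 3*113**2)**2)*(-46371 + 21895) = (-32495 + (8 + 3*12769)**2)*(-24476) = (-32495 + (8 + 38307)**2)*(-24476) = (-32495 + 38315**2)*(-24476) = (-32495 + 1468039225)*(-24476) = 1468006730*(-24476) = -35930932723480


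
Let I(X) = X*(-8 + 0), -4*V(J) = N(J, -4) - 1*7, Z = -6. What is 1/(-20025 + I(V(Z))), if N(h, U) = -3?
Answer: -1/20045 ≈ -4.9888e-5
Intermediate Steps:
V(J) = 5/2 (V(J) = -(-3 - 1*7)/4 = -(-3 - 7)/4 = -¼*(-10) = 5/2)
I(X) = -8*X (I(X) = X*(-8) = -8*X)
1/(-20025 + I(V(Z))) = 1/(-20025 - 8*5/2) = 1/(-20025 - 20) = 1/(-20045) = -1/20045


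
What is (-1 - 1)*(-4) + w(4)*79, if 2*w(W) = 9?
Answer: 727/2 ≈ 363.50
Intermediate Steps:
w(W) = 9/2 (w(W) = (1/2)*9 = 9/2)
(-1 - 1)*(-4) + w(4)*79 = (-1 - 1)*(-4) + (9/2)*79 = -2*(-4) + 711/2 = 8 + 711/2 = 727/2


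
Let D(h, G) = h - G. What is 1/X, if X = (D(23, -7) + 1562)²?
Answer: 1/2534464 ≈ 3.9456e-7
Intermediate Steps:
X = 2534464 (X = ((23 - 1*(-7)) + 1562)² = ((23 + 7) + 1562)² = (30 + 1562)² = 1592² = 2534464)
1/X = 1/2534464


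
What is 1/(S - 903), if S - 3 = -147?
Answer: -1/1047 ≈ -0.00095511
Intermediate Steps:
S = -144 (S = 3 - 147 = -144)
1/(S - 903) = 1/(-144 - 903) = 1/(-1047) = -1/1047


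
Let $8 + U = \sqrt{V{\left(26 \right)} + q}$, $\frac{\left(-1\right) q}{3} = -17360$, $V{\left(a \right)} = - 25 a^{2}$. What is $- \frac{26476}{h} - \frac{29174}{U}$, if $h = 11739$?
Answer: $- \frac{917379976}{103056681} - \frac{14587 \sqrt{8795}}{8779} \approx -164.73$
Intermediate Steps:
$q = 52080$ ($q = \left(-3\right) \left(-17360\right) = 52080$)
$U = -8 + 2 \sqrt{8795}$ ($U = -8 + \sqrt{- 25 \cdot 26^{2} + 52080} = -8 + \sqrt{\left(-25\right) 676 + 52080} = -8 + \sqrt{-16900 + 52080} = -8 + \sqrt{35180} = -8 + 2 \sqrt{8795} \approx 179.56$)
$- \frac{26476}{h} - \frac{29174}{U} = - \frac{26476}{11739} - \frac{29174}{-8 + 2 \sqrt{8795}}$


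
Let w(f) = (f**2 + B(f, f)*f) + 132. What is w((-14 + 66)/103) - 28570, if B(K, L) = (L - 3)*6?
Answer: -301776222/10609 ≈ -28445.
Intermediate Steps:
B(K, L) = -18 + 6*L (B(K, L) = (-3 + L)*6 = -18 + 6*L)
w(f) = 132 + f**2 + f*(-18 + 6*f) (w(f) = (f**2 + (-18 + 6*f)*f) + 132 = (f**2 + f*(-18 + 6*f)) + 132 = 132 + f**2 + f*(-18 + 6*f))
w((-14 + 66)/103) - 28570 = (132 - 18*(-14 + 66)/103 + 7*((-14 + 66)/103)**2) - 28570 = (132 - 936/103 + 7*(52*(1/103))**2) - 28570 = (132 - 18*52/103 + 7*(52/103)**2) - 28570 = (132 - 936/103 + 7*(2704/10609)) - 28570 = (132 - 936/103 + 18928/10609) - 28570 = 1322908/10609 - 28570 = -301776222/10609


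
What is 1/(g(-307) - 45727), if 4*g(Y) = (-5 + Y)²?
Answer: -1/21391 ≈ -4.6749e-5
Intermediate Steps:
g(Y) = (-5 + Y)²/4
1/(g(-307) - 45727) = 1/((-5 - 307)²/4 - 45727) = 1/((¼)*(-312)² - 45727) = 1/((¼)*97344 - 45727) = 1/(24336 - 45727) = 1/(-21391) = -1/21391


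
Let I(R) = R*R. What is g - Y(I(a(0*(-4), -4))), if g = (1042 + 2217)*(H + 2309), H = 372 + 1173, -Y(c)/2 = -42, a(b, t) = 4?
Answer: 12560102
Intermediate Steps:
I(R) = R**2
Y(c) = 84 (Y(c) = -2*(-42) = 84)
H = 1545
g = 12560186 (g = (1042 + 2217)*(1545 + 2309) = 3259*3854 = 12560186)
g - Y(I(a(0*(-4), -4))) = 12560186 - 1*84 = 12560186 - 84 = 12560102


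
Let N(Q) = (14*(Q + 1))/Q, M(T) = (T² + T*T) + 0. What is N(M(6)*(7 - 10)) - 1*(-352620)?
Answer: 38084465/108 ≈ 3.5263e+5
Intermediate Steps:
M(T) = 2*T² (M(T) = (T² + T²) + 0 = 2*T² + 0 = 2*T²)
N(Q) = (14 + 14*Q)/Q (N(Q) = (14*(1 + Q))/Q = (14 + 14*Q)/Q)
N(M(6)*(7 - 10)) - 1*(-352620) = (14 + 14/(((2*6²)*(7 - 10)))) - 1*(-352620) = (14 + 14/(((2*36)*(-3)))) + 352620 = (14 + 14/((72*(-3)))) + 352620 = (14 + 14/(-216)) + 352620 = (14 + 14*(-1/216)) + 352620 = (14 - 7/108) + 352620 = 1505/108 + 352620 = 38084465/108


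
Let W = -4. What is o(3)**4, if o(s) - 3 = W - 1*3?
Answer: 256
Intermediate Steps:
o(s) = -4 (o(s) = 3 + (-4 - 1*3) = 3 + (-4 - 3) = 3 - 7 = -4)
o(3)**4 = (-4)**4 = 256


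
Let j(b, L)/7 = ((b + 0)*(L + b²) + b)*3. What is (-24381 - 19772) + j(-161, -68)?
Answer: -87456527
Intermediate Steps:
j(b, L) = 21*b + 21*b*(L + b²) (j(b, L) = 7*(((b + 0)*(L + b²) + b)*3) = 7*((b*(L + b²) + b)*3) = 7*((b + b*(L + b²))*3) = 7*(3*b + 3*b*(L + b²)) = 21*b + 21*b*(L + b²))
(-24381 - 19772) + j(-161, -68) = (-24381 - 19772) + 21*(-161)*(1 - 68 + (-161)²) = -44153 + 21*(-161)*(1 - 68 + 25921) = -44153 + 21*(-161)*25854 = -44153 - 87412374 = -87456527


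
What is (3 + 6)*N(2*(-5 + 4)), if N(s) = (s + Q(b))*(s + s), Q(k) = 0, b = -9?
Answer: 72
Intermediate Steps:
N(s) = 2*s² (N(s) = (s + 0)*(s + s) = s*(2*s) = 2*s²)
(3 + 6)*N(2*(-5 + 4)) = (3 + 6)*(2*(2*(-5 + 4))²) = 9*(2*(2*(-1))²) = 9*(2*(-2)²) = 9*(2*4) = 9*8 = 72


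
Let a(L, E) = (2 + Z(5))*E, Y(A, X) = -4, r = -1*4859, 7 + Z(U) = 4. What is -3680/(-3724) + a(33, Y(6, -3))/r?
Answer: 4466556/4523729 ≈ 0.98736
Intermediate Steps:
Z(U) = -3 (Z(U) = -7 + 4 = -3)
r = -4859
a(L, E) = -E (a(L, E) = (2 - 3)*E = -E)
-3680/(-3724) + a(33, Y(6, -3))/r = -3680/(-3724) - 1*(-4)/(-4859) = -3680*(-1/3724) + 4*(-1/4859) = 920/931 - 4/4859 = 4466556/4523729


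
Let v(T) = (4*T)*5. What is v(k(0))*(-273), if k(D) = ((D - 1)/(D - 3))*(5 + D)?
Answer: -9100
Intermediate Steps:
k(D) = (-1 + D)*(5 + D)/(-3 + D) (k(D) = ((-1 + D)/(-3 + D))*(5 + D) = (-1 + D)*(5 + D)/(-3 + D))
v(T) = 20*T
v(k(0))*(-273) = (20*((-5 + 0**2 + 4*0)/(-3 + 0)))*(-273) = (20*((-5 + 0 + 0)/(-3)))*(-273) = (20*(-1/3*(-5)))*(-273) = (20*(5/3))*(-273) = (100/3)*(-273) = -9100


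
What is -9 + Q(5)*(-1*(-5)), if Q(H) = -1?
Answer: -14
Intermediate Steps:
-9 + Q(5)*(-1*(-5)) = -9 - (-1)*(-5) = -9 - 1*5 = -9 - 5 = -14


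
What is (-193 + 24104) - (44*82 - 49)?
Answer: 20352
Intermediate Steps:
(-193 + 24104) - (44*82 - 49) = 23911 - (3608 - 49) = 23911 - 1*3559 = 23911 - 3559 = 20352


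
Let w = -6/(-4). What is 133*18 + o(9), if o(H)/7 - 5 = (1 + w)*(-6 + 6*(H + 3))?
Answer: 3584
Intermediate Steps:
w = 3/2 (w = -6*(-1/4) = 3/2 ≈ 1.5000)
o(H) = 245 + 105*H (o(H) = 35 + 7*((1 + 3/2)*(-6 + 6*(H + 3))) = 35 + 7*(5*(-6 + 6*(3 + H))/2) = 35 + 7*(5*(-6 + (18 + 6*H))/2) = 35 + 7*(5*(12 + 6*H)/2) = 35 + 7*(30 + 15*H) = 35 + (210 + 105*H) = 245 + 105*H)
133*18 + o(9) = 133*18 + (245 + 105*9) = 2394 + (245 + 945) = 2394 + 1190 = 3584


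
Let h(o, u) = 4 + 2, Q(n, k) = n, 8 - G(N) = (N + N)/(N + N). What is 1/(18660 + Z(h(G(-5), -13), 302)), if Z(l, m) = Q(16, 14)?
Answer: 1/18676 ≈ 5.3545e-5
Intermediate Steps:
G(N) = 7 (G(N) = 8 - (N + N)/(N + N) = 8 - 2*N/(2*N) = 8 - 2*N*1/(2*N) = 8 - 1*1 = 8 - 1 = 7)
h(o, u) = 6
Z(l, m) = 16
1/(18660 + Z(h(G(-5), -13), 302)) = 1/(18660 + 16) = 1/18676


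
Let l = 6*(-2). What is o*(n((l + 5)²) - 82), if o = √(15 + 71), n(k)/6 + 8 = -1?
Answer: -136*√86 ≈ -1261.2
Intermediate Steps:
l = -12
n(k) = -54 (n(k) = -48 + 6*(-1) = -48 - 6 = -54)
o = √86 ≈ 9.2736
o*(n((l + 5)²) - 82) = √86*(-54 - 82) = √86*(-136) = -136*√86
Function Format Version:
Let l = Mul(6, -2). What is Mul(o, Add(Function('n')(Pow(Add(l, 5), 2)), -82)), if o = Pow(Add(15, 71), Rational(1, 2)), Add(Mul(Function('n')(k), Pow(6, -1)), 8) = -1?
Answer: Mul(-136, Pow(86, Rational(1, 2))) ≈ -1261.2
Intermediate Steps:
l = -12
Function('n')(k) = -54 (Function('n')(k) = Add(-48, Mul(6, -1)) = Add(-48, -6) = -54)
o = Pow(86, Rational(1, 2)) ≈ 9.2736
Mul(o, Add(Function('n')(Pow(Add(l, 5), 2)), -82)) = Mul(Pow(86, Rational(1, 2)), Add(-54, -82)) = Mul(Pow(86, Rational(1, 2)), -136) = Mul(-136, Pow(86, Rational(1, 2)))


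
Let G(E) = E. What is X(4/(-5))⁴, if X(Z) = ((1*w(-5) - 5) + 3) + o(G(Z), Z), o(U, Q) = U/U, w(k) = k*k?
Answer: 331776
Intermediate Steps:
w(k) = k²
o(U, Q) = 1
X(Z) = 24 (X(Z) = ((1*(-5)² - 5) + 3) + 1 = ((1*25 - 5) + 3) + 1 = ((25 - 5) + 3) + 1 = (20 + 3) + 1 = 23 + 1 = 24)
X(4/(-5))⁴ = 24⁴ = 331776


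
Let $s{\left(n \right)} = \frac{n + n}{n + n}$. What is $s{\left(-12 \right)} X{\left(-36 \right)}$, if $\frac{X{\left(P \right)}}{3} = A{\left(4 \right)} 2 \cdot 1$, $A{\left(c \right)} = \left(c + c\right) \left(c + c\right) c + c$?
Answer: $1560$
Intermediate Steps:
$A{\left(c \right)} = c + 4 c^{3}$ ($A{\left(c \right)} = 2 c 2 c c + c = 4 c^{2} c + c = 4 c^{3} + c = c + 4 c^{3}$)
$X{\left(P \right)} = 1560$ ($X{\left(P \right)} = 3 \left(4 + 4 \cdot 4^{3}\right) 2 \cdot 1 = 3 \left(4 + 4 \cdot 64\right) 2 \cdot 1 = 3 \left(4 + 256\right) 2 \cdot 1 = 3 \cdot 260 \cdot 2 \cdot 1 = 3 \cdot 520 \cdot 1 = 3 \cdot 520 = 1560$)
$s{\left(n \right)} = 1$ ($s{\left(n \right)} = \frac{2 n}{2 n} = 2 n \frac{1}{2 n} = 1$)
$s{\left(-12 \right)} X{\left(-36 \right)} = 1 \cdot 1560 = 1560$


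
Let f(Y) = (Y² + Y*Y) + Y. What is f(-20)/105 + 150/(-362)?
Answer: 8887/1267 ≈ 7.0142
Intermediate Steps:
f(Y) = Y + 2*Y² (f(Y) = (Y² + Y²) + Y = 2*Y² + Y = Y + 2*Y²)
f(-20)/105 + 150/(-362) = -20*(1 + 2*(-20))/105 + 150/(-362) = -20*(1 - 40)*(1/105) + 150*(-1/362) = -20*(-39)*(1/105) - 75/181 = 780*(1/105) - 75/181 = 52/7 - 75/181 = 8887/1267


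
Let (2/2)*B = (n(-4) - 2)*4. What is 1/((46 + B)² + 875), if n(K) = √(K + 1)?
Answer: -I/(-2271*I + 304*√3) ≈ 0.00041787 - 9.6886e-5*I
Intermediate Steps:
n(K) = √(1 + K)
B = -8 + 4*I*√3 (B = (√(1 - 4) - 2)*4 = (√(-3) - 2)*4 = (I*√3 - 2)*4 = (-2 + I*√3)*4 = -8 + 4*I*√3 ≈ -8.0 + 6.9282*I)
1/((46 + B)² + 875) = 1/((46 + (-8 + 4*I*√3))² + 875) = 1/((38 + 4*I*√3)² + 875) = 1/(875 + (38 + 4*I*√3)²)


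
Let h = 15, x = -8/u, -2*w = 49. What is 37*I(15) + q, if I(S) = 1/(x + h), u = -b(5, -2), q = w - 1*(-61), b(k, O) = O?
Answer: 877/22 ≈ 39.864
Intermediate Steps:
w = -49/2 (w = -½*49 = -49/2 ≈ -24.500)
q = 73/2 (q = -49/2 - 1*(-61) = -49/2 + 61 = 73/2 ≈ 36.500)
u = 2 (u = -1*(-2) = 2)
x = -4 (x = -8/2 = -8*½ = -4)
I(S) = 1/11 (I(S) = 1/(-4 + 15) = 1/11)
37*I(15) + q = 37*(1/11) + 73/2 = 37/11 + 73/2 = 877/22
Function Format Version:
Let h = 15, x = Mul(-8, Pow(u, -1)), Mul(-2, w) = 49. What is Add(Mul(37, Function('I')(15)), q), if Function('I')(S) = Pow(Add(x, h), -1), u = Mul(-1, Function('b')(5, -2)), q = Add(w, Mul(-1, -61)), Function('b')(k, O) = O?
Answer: Rational(877, 22) ≈ 39.864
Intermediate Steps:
w = Rational(-49, 2) (w = Mul(Rational(-1, 2), 49) = Rational(-49, 2) ≈ -24.500)
q = Rational(73, 2) (q = Add(Rational(-49, 2), Mul(-1, -61)) = Add(Rational(-49, 2), 61) = Rational(73, 2) ≈ 36.500)
u = 2 (u = Mul(-1, -2) = 2)
x = -4 (x = Mul(-8, Pow(2, -1)) = Mul(-8, Rational(1, 2)) = -4)
Function('I')(S) = Rational(1, 11) (Function('I')(S) = Pow(Add(-4, 15), -1) = Pow(11, -1) = Rational(1, 11))
Add(Mul(37, Function('I')(15)), q) = Add(Mul(37, Rational(1, 11)), Rational(73, 2)) = Add(Rational(37, 11), Rational(73, 2)) = Rational(877, 22)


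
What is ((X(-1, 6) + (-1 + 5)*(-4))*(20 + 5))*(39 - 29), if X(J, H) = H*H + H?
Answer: 6500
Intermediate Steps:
X(J, H) = H + H² (X(J, H) = H² + H = H + H²)
((X(-1, 6) + (-1 + 5)*(-4))*(20 + 5))*(39 - 29) = ((6*(1 + 6) + (-1 + 5)*(-4))*(20 + 5))*(39 - 29) = ((6*7 + 4*(-4))*25)*10 = ((42 - 16)*25)*10 = (26*25)*10 = 650*10 = 6500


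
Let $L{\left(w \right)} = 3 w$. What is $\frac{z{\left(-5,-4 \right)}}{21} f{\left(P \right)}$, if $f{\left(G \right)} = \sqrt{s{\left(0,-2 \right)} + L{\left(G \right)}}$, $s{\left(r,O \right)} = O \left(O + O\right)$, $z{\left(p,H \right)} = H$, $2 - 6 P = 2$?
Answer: $- \frac{8 \sqrt{2}}{21} \approx -0.53875$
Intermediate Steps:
$P = 0$ ($P = \frac{1}{3} - \frac{1}{3} = 0$)
$s{\left(r,O \right)} = 2 O^{2}$ ($s{\left(r,O \right)} = O 2 O = 2 O^{2}$)
$f{\left(G \right)} = \sqrt{8 + 3 G}$ ($f{\left(G \right)} = \sqrt{2 \left(-2\right)^{2} + 3 G} = \sqrt{2 \cdot 4 + 3 G} = \sqrt{8 + 3 G}$)
$\frac{z{\left(-5,-4 \right)}}{21} f{\left(P \right)} = - \frac{4}{21} \sqrt{8 + 3 \cdot 0} = \left(-4\right) \frac{1}{21} \sqrt{8 + 0} = - \frac{4 \sqrt{8}}{21} = - \frac{4 \cdot 2 \sqrt{2}}{21} = - \frac{8 \sqrt{2}}{21}$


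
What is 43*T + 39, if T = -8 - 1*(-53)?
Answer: 1974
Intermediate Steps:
T = 45 (T = -8 + 53 = 45)
43*T + 39 = 43*45 + 39 = 1935 + 39 = 1974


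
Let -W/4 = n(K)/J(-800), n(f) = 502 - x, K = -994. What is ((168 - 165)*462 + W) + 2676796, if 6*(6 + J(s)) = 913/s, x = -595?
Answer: 79597884166/29713 ≈ 2.6789e+6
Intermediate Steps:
n(f) = 1097 (n(f) = 502 - 1*(-595) = 502 + 595 = 1097)
J(s) = -6 + 913/(6*s) (J(s) = -6 + (913/s)/6 = -6 + 913/(6*s))
W = 21062400/29713 (W = -4388/(-6 + (913/6)/(-800)) = -4388/(-6 + (913/6)*(-1/800)) = -4388/(-6 - 913/4800) = -4388/(-29713/4800) = -4388*(-4800)/29713 = -4*(-5265600/29713) = 21062400/29713 ≈ 708.86)
((168 - 165)*462 + W) + 2676796 = ((168 - 165)*462 + 21062400/29713) + 2676796 = (3*462 + 21062400/29713) + 2676796 = (1386 + 21062400/29713) + 2676796 = 62244618/29713 + 2676796 = 79597884166/29713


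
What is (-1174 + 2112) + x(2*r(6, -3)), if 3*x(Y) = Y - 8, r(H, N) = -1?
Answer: 2804/3 ≈ 934.67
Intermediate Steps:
x(Y) = -8/3 + Y/3 (x(Y) = (Y - 8)/3 = (-8 + Y)/3 = -8/3 + Y/3)
(-1174 + 2112) + x(2*r(6, -3)) = (-1174 + 2112) + (-8/3 + (2*(-1))/3) = 938 + (-8/3 + (⅓)*(-2)) = 938 + (-8/3 - ⅔) = 938 - 10/3 = 2804/3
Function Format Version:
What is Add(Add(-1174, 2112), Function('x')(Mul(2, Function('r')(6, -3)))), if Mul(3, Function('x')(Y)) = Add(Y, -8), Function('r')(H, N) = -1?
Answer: Rational(2804, 3) ≈ 934.67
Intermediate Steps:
Function('x')(Y) = Add(Rational(-8, 3), Mul(Rational(1, 3), Y)) (Function('x')(Y) = Mul(Rational(1, 3), Add(Y, -8)) = Mul(Rational(1, 3), Add(-8, Y)) = Add(Rational(-8, 3), Mul(Rational(1, 3), Y)))
Add(Add(-1174, 2112), Function('x')(Mul(2, Function('r')(6, -3)))) = Add(Add(-1174, 2112), Add(Rational(-8, 3), Mul(Rational(1, 3), Mul(2, -1)))) = Add(938, Add(Rational(-8, 3), Mul(Rational(1, 3), -2))) = Add(938, Add(Rational(-8, 3), Rational(-2, 3))) = Add(938, Rational(-10, 3)) = Rational(2804, 3)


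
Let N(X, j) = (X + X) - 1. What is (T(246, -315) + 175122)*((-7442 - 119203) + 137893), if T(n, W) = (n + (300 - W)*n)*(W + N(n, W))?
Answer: 301957711584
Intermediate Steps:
N(X, j) = -1 + 2*X (N(X, j) = 2*X - 1 = -1 + 2*X)
T(n, W) = (n + n*(300 - W))*(-1 + W + 2*n) (T(n, W) = (n + (300 - W)*n)*(W + (-1 + 2*n)) = (n + n*(300 - W))*(-1 + W + 2*n))
(T(246, -315) + 175122)*((-7442 - 119203) + 137893) = (246*(-301 - 1*(-315)² + 302*(-315) + 602*246 - 2*(-315)*246) + 175122)*((-7442 - 119203) + 137893) = (246*(-301 - 1*99225 - 95130 + 148092 + 154980) + 175122)*(-126645 + 137893) = (246*(-301 - 99225 - 95130 + 148092 + 154980) + 175122)*11248 = (246*108416 + 175122)*11248 = (26670336 + 175122)*11248 = 26845458*11248 = 301957711584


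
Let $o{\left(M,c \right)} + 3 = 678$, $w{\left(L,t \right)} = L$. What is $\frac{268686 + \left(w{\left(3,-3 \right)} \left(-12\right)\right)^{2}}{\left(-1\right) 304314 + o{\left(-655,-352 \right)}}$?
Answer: $- \frac{89994}{101213} \approx -0.88915$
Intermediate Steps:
$o{\left(M,c \right)} = 675$ ($o{\left(M,c \right)} = -3 + 678 = 675$)
$\frac{268686 + \left(w{\left(3,-3 \right)} \left(-12\right)\right)^{2}}{\left(-1\right) 304314 + o{\left(-655,-352 \right)}} = \frac{268686 + \left(3 \left(-12\right)\right)^{2}}{\left(-1\right) 304314 + 675} = \frac{268686 + \left(-36\right)^{2}}{-304314 + 675} = \frac{268686 + 1296}{-303639} = 269982 \left(- \frac{1}{303639}\right) = - \frac{89994}{101213}$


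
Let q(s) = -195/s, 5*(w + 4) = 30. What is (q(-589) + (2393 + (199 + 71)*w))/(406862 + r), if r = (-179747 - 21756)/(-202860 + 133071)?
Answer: 120576688548/16724474542769 ≈ 0.0072096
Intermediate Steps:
w = 2 (w = -4 + (1/5)*30 = -4 + 6 = 2)
r = 201503/69789 (r = -201503/(-69789) = -201503*(-1/69789) = 201503/69789 ≈ 2.8873)
(q(-589) + (2393 + (199 + 71)*w))/(406862 + r) = (-195/(-589) + (2393 + (199 + 71)*2))/(406862 + 201503/69789) = (-195*(-1/589) + (2393 + 270*2))/(28394693621/69789) = (195/589 + (2393 + 540))*(69789/28394693621) = (195/589 + 2933)*(69789/28394693621) = (1727732/589)*(69789/28394693621) = 120576688548/16724474542769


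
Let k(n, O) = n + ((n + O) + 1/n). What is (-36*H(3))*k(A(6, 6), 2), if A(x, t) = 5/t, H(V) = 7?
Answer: -6132/5 ≈ -1226.4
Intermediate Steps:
k(n, O) = O + 1/n + 2*n (k(n, O) = n + ((O + n) + 1/n) = n + (O + n + 1/n) = O + 1/n + 2*n)
(-36*H(3))*k(A(6, 6), 2) = (-36*7)*(2 + 1/(5/6) + 2*(5/6)) = -252*(2 + 1/(5*(1/6)) + 2*(5*(1/6))) = -252*(2 + 1/(5/6) + 2*(5/6)) = -252*(2 + 6/5 + 5/3) = -252*73/15 = -6132/5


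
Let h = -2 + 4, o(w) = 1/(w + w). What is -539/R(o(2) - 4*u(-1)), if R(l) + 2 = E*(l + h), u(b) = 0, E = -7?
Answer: 2156/71 ≈ 30.366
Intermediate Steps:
o(w) = 1/(2*w)
h = 2
R(l) = -16 - 7*l (R(l) = -2 - 7*(l + 2) = -2 - 7*(2 + l) = -2 + (-14 - 7*l) = -16 - 7*l)
-539/R(o(2) - 4*u(-1)) = -539/(-16 - 7*((1/2)/2 - 4*0)) = -539/(-16 - 7*((1/2)*(1/2) + 0)) = -539/(-16 - 7*(1/4 + 0)) = -539/(-16 - 7*1/4) = -539/(-16 - 7/4) = -539/(-71/4) = -539*(-4/71) = 2156/71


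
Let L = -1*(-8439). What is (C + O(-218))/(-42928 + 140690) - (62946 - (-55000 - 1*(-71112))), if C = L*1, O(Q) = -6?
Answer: -4578577075/97762 ≈ -46834.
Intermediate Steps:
L = 8439
C = 8439 (C = 8439*1 = 8439)
(C + O(-218))/(-42928 + 140690) - (62946 - (-55000 - 1*(-71112))) = (8439 - 6)/(-42928 + 140690) - (62946 - (-55000 - 1*(-71112))) = 8433/97762 - (62946 - (-55000 + 71112)) = 8433*(1/97762) - (62946 - 1*16112) = 8433/97762 - (62946 - 16112) = 8433/97762 - 1*46834 = 8433/97762 - 46834 = -4578577075/97762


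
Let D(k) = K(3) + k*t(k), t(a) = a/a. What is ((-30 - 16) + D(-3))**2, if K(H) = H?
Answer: 2116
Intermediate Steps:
t(a) = 1
D(k) = 3 + k (D(k) = 3 + k*1 = 3 + k)
((-30 - 16) + D(-3))**2 = ((-30 - 16) + (3 - 3))**2 = (-46 + 0)**2 = (-46)**2 = 2116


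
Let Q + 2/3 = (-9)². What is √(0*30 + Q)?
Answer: √723/3 ≈ 8.9629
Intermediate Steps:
Q = 241/3 (Q = -⅔ + (-9)² = -⅔ + 81 = 241/3 ≈ 80.333)
√(0*30 + Q) = √(0*30 + 241/3) = √(0 + 241/3) = √(241/3) = √723/3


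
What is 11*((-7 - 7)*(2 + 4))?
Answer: -924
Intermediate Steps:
11*((-7 - 7)*(2 + 4)) = 11*(-14*6) = 11*(-84) = -924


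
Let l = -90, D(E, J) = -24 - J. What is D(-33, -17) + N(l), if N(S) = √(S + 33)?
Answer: -7 + I*√57 ≈ -7.0 + 7.5498*I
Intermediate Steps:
N(S) = √(33 + S)
D(-33, -17) + N(l) = (-24 - 1*(-17)) + √(33 - 90) = (-24 + 17) + √(-57) = -7 + I*√57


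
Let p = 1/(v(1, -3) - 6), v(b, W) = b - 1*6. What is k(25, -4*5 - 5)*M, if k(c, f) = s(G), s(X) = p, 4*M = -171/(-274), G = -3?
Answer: -171/12056 ≈ -0.014184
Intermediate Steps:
v(b, W) = -6 + b (v(b, W) = b - 6 = -6 + b)
p = -1/11 (p = 1/((-6 + 1) - 6) = 1/(-5 - 6) = 1/(-11) = -1/11 ≈ -0.090909)
M = 171/1096 (M = (-171/(-274))/4 = (-171*(-1/274))/4 = (¼)*(171/274) = 171/1096 ≈ 0.15602)
s(X) = -1/11
k(c, f) = -1/11
k(25, -4*5 - 5)*M = -1/11*171/1096 = -171/12056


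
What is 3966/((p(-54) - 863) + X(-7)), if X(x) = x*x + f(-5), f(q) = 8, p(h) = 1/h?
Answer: -214164/43525 ≈ -4.9205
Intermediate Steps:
X(x) = 8 + x**2 (X(x) = x*x + 8 = x**2 + 8 = 8 + x**2)
3966/((p(-54) - 863) + X(-7)) = 3966/((1/(-54) - 863) + (8 + (-7)**2)) = 3966/((-1/54 - 863) + (8 + 49)) = 3966/(-46603/54 + 57) = 3966/(-43525/54) = 3966*(-54/43525) = -214164/43525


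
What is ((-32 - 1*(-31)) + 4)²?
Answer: 9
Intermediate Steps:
((-32 - 1*(-31)) + 4)² = ((-32 + 31) + 4)² = (-1 + 4)² = 3² = 9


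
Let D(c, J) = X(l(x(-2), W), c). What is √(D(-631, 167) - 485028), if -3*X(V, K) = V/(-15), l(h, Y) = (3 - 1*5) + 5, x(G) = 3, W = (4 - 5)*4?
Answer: I*√109131285/15 ≈ 696.44*I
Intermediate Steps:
W = -4 (W = -1*4 = -4)
l(h, Y) = 3 (l(h, Y) = (3 - 5) + 5 = -2 + 5 = 3)
X(V, K) = V/45 (X(V, K) = -V/(3*(-15)) = -V*(-1)/(3*15) = -(-1)*V/45 = V/45)
D(c, J) = 1/15 (D(c, J) = (1/45)*3 = 1/15)
√(D(-631, 167) - 485028) = √(1/15 - 485028) = √(-7275419/15) = I*√109131285/15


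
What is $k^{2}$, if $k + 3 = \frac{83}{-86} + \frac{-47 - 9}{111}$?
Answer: $\frac{1820472889}{91126116} \approx 19.978$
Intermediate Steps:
$k = - \frac{42667}{9546}$ ($k = -3 + \left(\frac{83}{-86} + \frac{-47 - 9}{111}\right) = -3 + \left(83 \left(- \frac{1}{86}\right) + \left(-47 - 9\right) \frac{1}{111}\right) = -3 - \frac{14029}{9546} = - \frac{42667}{9546} \approx -4.4696$)
$k^{2} = \left(- \frac{42667}{9546}\right)^{2} = \frac{1820472889}{91126116}$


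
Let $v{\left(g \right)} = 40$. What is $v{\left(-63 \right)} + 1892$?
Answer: $1932$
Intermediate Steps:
$v{\left(-63 \right)} + 1892 = 40 + 1892 = 1932$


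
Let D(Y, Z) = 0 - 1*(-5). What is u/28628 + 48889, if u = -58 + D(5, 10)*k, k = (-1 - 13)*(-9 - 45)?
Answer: 699799007/14314 ≈ 48889.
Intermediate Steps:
k = 756 (k = -14*(-54) = 756)
D(Y, Z) = 5 (D(Y, Z) = 0 + 5 = 5)
u = 3722 (u = -58 + 5*756 = -58 + 3780 = 3722)
u/28628 + 48889 = 3722/28628 + 48889 = 3722*(1/28628) + 48889 = 1861/14314 + 48889 = 699799007/14314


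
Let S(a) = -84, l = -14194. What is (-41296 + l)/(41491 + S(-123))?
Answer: -55490/41407 ≈ -1.3401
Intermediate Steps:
(-41296 + l)/(41491 + S(-123)) = (-41296 - 14194)/(41491 - 84) = -55490/41407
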